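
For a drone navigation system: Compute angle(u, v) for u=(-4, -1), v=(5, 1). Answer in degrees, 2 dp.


u.v = -21, |u| = sqrt(17) = 4.1231, |v| = sqrt(26) = 5.099
cos(theta) = u.v/(|u||v|) = -21/sqrt(442) = -0.998868
theta = acos(-0.998868) = 177.27 degrees

177.27 degrees


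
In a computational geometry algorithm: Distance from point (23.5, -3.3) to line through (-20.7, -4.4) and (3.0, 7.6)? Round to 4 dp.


|cross product| = 504.33
|line direction| = sqrt(705.69) = 26.5648
Distance = 504.33/sqrt(705.69) = 18.9849

18.9849


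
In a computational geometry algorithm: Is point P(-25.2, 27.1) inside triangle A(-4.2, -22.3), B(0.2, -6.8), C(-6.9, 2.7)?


Cross products: AB x AP = 542.86, BC x BP = 0.61, CA x CP = -391.62
All same sign? no

No, outside


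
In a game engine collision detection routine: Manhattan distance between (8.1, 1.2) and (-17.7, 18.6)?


|8.1-(-17.7)| + |1.2-18.6| = 25.8 + 17.4 = 43.2

43.2


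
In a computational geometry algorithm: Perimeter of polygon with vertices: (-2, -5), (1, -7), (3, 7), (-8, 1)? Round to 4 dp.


Sides: (-2, -5)->(1, -7): sqrt(13) = 3.605551, (1, -7)->(3, 7): sqrt(200) = 14.142136, (3, 7)->(-8, 1): sqrt(157) = 12.529964, (-8, 1)->(-2, -5): sqrt(72) = 8.485281
Sum = 38.762932
Perimeter = 38.7629

38.7629


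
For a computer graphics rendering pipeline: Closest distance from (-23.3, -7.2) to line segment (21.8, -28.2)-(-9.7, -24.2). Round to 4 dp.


Project P onto AB: t = 1 (clamped to [0,1])
Closest point on segment: (-9.7, -24.2)
Distance: 21.7706

21.7706


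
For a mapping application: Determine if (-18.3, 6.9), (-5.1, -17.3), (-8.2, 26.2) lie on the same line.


Cross product: ((-5.1)-(-18.3))*(26.2-6.9) - ((-17.3)-6.9)*((-8.2)-(-18.3))
= 499.18

No, not collinear


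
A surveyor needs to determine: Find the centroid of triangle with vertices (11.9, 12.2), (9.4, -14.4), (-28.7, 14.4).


Centroid = ((x_A+x_B+x_C)/3, (y_A+y_B+y_C)/3)
= ((11.9+9.4+(-28.7))/3, (12.2+(-14.4)+14.4)/3)
= (-2.4667, 4.0667)

(-2.4667, 4.0667)


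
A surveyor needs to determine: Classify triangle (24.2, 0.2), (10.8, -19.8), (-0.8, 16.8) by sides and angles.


Side lengths squared: AB^2=579.56, BC^2=1474.12, CA^2=900.56
Sorted: [579.56, 900.56, 1474.12]
By sides: Scalene, By angles: Acute

Scalene, Acute


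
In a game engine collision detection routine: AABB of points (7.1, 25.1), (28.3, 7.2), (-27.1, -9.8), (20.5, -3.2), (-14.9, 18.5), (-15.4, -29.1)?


x range: [-27.1, 28.3]
y range: [-29.1, 25.1]
Bounding box: (-27.1,-29.1) to (28.3,25.1)

(-27.1,-29.1) to (28.3,25.1)


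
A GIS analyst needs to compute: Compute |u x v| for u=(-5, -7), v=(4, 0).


|u x v| = |(-5)*0 - (-7)*4|
= |0 - (-28)| = 28

28


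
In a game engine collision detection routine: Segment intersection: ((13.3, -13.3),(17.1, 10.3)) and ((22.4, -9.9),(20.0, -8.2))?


Cross products: d1=23.63, d2=-39.47, d3=-201.84, d4=-138.74
d1*d2 < 0 and d3*d4 < 0? no

No, they don't intersect


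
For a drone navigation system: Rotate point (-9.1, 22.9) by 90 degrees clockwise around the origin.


90° CW: (x,y) -> (y, -x)
(-9.1,22.9) -> (22.9, 9.1)

(22.9, 9.1)


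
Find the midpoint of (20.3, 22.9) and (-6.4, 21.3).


M = ((20.3+(-6.4))/2, (22.9+21.3)/2)
= (6.95, 22.1)

(6.95, 22.1)


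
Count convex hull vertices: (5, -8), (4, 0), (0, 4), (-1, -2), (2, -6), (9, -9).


Convex hull vertices (CCW): (-1, -2), (2, -6), (5, -8), (9, -9), (4, 0), (0, 4)
Count = 6

6


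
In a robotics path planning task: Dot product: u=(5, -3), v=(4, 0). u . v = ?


u . v = u_x*v_x + u_y*v_y = 5*4 + (-3)*0
= 20 + 0 = 20

20


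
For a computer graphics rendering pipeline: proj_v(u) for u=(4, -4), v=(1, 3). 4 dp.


u.v = -8, |v| = sqrt(10) = 3.1623
Scalar projection = u.v / |v| = -8 / sqrt(10) = -2.5298

-2.5298


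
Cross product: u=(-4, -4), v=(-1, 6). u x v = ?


u x v = u_x*v_y - u_y*v_x = (-4)*6 - (-4)*(-1)
= (-24) - 4 = -28

-28


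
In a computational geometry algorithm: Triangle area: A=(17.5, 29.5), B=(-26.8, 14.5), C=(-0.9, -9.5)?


Area = |x_A(y_B-y_C) + x_B(y_C-y_A) + x_C(y_A-y_B)|/2
= |420 + 1045.2 + (-13.5)|/2
= 1451.7/2 = 725.85

725.85


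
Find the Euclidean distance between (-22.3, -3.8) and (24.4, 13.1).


dx=46.7, dy=16.9
d^2 = 46.7^2 + 16.9^2 = 2466.5
d = sqrt(2466.5) = 49.6639

49.6639


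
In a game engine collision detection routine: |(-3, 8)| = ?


|u| = sqrt((-3)^2 + 8^2) = sqrt(73) = 8.544

8.544


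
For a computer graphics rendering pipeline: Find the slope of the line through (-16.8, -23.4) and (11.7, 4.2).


slope = (y2-y1)/(x2-x1) = (4.2-(-23.4))/(11.7-(-16.8)) = 27.6/28.5 = 0.9684

0.9684


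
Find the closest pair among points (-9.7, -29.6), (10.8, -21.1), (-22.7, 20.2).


d(P0,P1) = 22.1923, d(P0,P2) = 51.4688, d(P1,P2) = 53.1784
Closest: P0 and P1

Closest pair: (-9.7, -29.6) and (10.8, -21.1), distance = 22.1923


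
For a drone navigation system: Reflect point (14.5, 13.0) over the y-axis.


Reflection over y-axis: (x,y) -> (-x,y)
(14.5, 13) -> (-14.5, 13)

(-14.5, 13)


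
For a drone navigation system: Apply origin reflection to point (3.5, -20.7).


Reflection over origin: (x,y) -> (-x,-y)
(3.5, -20.7) -> (-3.5, 20.7)

(-3.5, 20.7)


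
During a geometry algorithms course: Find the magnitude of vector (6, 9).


|u| = sqrt(6^2 + 9^2) = sqrt(117) = 10.8167

10.8167


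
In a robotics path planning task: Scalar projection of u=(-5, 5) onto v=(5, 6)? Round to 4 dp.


u.v = 5, |v| = sqrt(61) = 7.8102
Scalar projection = u.v / |v| = 5 / sqrt(61) = 0.6402

0.6402


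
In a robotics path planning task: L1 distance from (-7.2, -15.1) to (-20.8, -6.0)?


|(-7.2)-(-20.8)| + |(-15.1)-(-6)| = 13.6 + 9.1 = 22.7

22.7


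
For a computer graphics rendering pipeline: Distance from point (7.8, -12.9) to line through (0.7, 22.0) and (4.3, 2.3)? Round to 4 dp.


|cross product| = 14.23
|line direction| = sqrt(401.05) = 20.0262
Distance = 14.23/sqrt(401.05) = 0.7106

0.7106


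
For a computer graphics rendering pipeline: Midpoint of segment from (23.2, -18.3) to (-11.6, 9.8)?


M = ((23.2+(-11.6))/2, ((-18.3)+9.8)/2)
= (5.8, -4.25)

(5.8, -4.25)


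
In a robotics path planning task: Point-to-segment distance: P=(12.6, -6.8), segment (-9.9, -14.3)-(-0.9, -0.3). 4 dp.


Project P onto AB: t = 1 (clamped to [0,1])
Closest point on segment: (-0.9, -0.3)
Distance: 14.9833

14.9833


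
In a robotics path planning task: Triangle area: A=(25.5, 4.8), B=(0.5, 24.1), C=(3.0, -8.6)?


Area = |x_A(y_B-y_C) + x_B(y_C-y_A) + x_C(y_A-y_B)|/2
= |833.85 + (-6.7) + (-57.9)|/2
= 769.25/2 = 384.625

384.625


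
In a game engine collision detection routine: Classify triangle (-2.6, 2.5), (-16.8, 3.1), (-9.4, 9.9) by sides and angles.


Side lengths squared: AB^2=202, BC^2=101, CA^2=101
Sorted: [101, 101, 202]
By sides: Isosceles, By angles: Right

Isosceles, Right


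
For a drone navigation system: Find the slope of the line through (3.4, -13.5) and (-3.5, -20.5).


slope = (y2-y1)/(x2-x1) = ((-20.5)-(-13.5))/((-3.5)-3.4) = (-7)/(-6.9) = 1.0145

1.0145


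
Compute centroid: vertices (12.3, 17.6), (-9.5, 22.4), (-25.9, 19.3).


Centroid = ((x_A+x_B+x_C)/3, (y_A+y_B+y_C)/3)
= ((12.3+(-9.5)+(-25.9))/3, (17.6+22.4+19.3)/3)
= (-7.7, 19.7667)

(-7.7, 19.7667)


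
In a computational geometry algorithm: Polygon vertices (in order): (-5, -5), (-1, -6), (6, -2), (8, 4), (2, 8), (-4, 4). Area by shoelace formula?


Shoelace sum: ((-5)*(-6) - (-1)*(-5)) + ((-1)*(-2) - 6*(-6)) + (6*4 - 8*(-2)) + (8*8 - 2*4) + (2*4 - (-4)*8) + ((-4)*(-5) - (-5)*4)
= 239
Area = |239|/2 = 119.5

119.5


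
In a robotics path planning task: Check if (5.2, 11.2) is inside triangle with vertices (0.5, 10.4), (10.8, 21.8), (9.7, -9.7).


Cross products: AB x AP = -45.34, BC x BP = -164.74, CA x CP = -101.83
All same sign? yes

Yes, inside


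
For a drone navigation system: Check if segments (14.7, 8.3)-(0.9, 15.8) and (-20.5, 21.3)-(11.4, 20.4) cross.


Cross products: d1=-383.02, d2=-156.19, d3=84.6, d4=-142.23
d1*d2 < 0 and d3*d4 < 0? no

No, they don't intersect


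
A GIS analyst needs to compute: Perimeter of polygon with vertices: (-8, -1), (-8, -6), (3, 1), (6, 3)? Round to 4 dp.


Sides: (-8, -1)->(-8, -6): sqrt(25) = 5, (-8, -6)->(3, 1): sqrt(170) = 13.038405, (3, 1)->(6, 3): sqrt(13) = 3.605551, (6, 3)->(-8, -1): sqrt(212) = 14.56022
Sum = 36.204176
Perimeter = 36.2042

36.2042


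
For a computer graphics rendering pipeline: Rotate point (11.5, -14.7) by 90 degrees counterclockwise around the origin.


90° CCW: (x,y) -> (-y, x)
(11.5,-14.7) -> (14.7, 11.5)

(14.7, 11.5)


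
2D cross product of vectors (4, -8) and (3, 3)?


u x v = u_x*v_y - u_y*v_x = 4*3 - (-8)*3
= 12 - (-24) = 36

36


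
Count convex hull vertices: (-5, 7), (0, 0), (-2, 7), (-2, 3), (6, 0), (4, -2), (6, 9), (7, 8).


Convex hull vertices (CCW): (-5, 7), (0, 0), (4, -2), (6, 0), (7, 8), (6, 9)
Count = 6

6


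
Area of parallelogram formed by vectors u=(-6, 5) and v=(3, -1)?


|u x v| = |(-6)*(-1) - 5*3|
= |6 - 15| = 9

9


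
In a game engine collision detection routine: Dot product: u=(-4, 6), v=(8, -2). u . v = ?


u . v = u_x*v_x + u_y*v_y = (-4)*8 + 6*(-2)
= (-32) + (-12) = -44

-44


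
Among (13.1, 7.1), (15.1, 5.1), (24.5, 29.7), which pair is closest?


d(P0,P1) = 2.8284, d(P0,P2) = 25.3124, d(P1,P2) = 26.3348
Closest: P0 and P1

Closest pair: (13.1, 7.1) and (15.1, 5.1), distance = 2.8284


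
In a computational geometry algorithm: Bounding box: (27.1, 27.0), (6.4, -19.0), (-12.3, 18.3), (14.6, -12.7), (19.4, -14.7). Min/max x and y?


x range: [-12.3, 27.1]
y range: [-19, 27]
Bounding box: (-12.3,-19) to (27.1,27)

(-12.3,-19) to (27.1,27)


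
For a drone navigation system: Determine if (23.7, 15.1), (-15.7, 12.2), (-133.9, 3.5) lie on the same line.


Cross product: ((-15.7)-23.7)*(3.5-15.1) - (12.2-15.1)*((-133.9)-23.7)
= 0

Yes, collinear


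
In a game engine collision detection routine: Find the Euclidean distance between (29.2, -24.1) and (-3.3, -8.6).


dx=-32.5, dy=15.5
d^2 = (-32.5)^2 + 15.5^2 = 1296.5
d = sqrt(1296.5) = 36.0069

36.0069


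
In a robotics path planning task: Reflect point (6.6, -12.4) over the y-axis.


Reflection over y-axis: (x,y) -> (-x,y)
(6.6, -12.4) -> (-6.6, -12.4)

(-6.6, -12.4)


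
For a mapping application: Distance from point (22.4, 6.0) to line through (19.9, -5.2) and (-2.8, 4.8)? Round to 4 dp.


|cross product| = 279.24
|line direction| = sqrt(615.29) = 24.805
Distance = 279.24/sqrt(615.29) = 11.2574

11.2574


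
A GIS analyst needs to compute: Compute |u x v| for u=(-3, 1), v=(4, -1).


|u x v| = |(-3)*(-1) - 1*4|
= |3 - 4| = 1

1


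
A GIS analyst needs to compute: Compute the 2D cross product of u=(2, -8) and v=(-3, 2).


u x v = u_x*v_y - u_y*v_x = 2*2 - (-8)*(-3)
= 4 - 24 = -20

-20


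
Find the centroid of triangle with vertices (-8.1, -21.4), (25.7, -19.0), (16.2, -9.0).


Centroid = ((x_A+x_B+x_C)/3, (y_A+y_B+y_C)/3)
= (((-8.1)+25.7+16.2)/3, ((-21.4)+(-19)+(-9))/3)
= (11.2667, -16.4667)

(11.2667, -16.4667)


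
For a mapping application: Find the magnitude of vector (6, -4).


|u| = sqrt(6^2 + (-4)^2) = sqrt(52) = 7.2111

7.2111


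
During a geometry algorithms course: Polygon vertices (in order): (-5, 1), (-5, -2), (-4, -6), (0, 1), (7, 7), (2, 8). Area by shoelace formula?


Shoelace sum: ((-5)*(-2) - (-5)*1) + ((-5)*(-6) - (-4)*(-2)) + ((-4)*1 - 0*(-6)) + (0*7 - 7*1) + (7*8 - 2*7) + (2*1 - (-5)*8)
= 110
Area = |110|/2 = 55

55


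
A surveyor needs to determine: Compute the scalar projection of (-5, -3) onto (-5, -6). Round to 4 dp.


u.v = 43, |v| = sqrt(61) = 7.8102
Scalar projection = u.v / |v| = 43 / sqrt(61) = 5.5056

5.5056


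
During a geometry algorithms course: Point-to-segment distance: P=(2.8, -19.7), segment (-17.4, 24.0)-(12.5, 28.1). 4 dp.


Project P onto AB: t = 0.4664 (clamped to [0,1])
Closest point on segment: (-3.4545, 25.9123)
Distance: 46.0391

46.0391


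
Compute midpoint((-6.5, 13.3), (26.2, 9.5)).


M = (((-6.5)+26.2)/2, (13.3+9.5)/2)
= (9.85, 11.4)

(9.85, 11.4)


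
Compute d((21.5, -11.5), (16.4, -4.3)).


dx=-5.1, dy=7.2
d^2 = (-5.1)^2 + 7.2^2 = 77.85
d = sqrt(77.85) = 8.8233

8.8233


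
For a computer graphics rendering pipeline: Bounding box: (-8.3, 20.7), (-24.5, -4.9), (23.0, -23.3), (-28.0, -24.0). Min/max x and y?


x range: [-28, 23]
y range: [-24, 20.7]
Bounding box: (-28,-24) to (23,20.7)

(-28,-24) to (23,20.7)


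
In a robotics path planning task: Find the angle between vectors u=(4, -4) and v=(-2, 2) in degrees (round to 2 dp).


u.v = -16, |u| = sqrt(32) = 5.6569, |v| = sqrt(8) = 2.8284
cos(theta) = u.v/(|u||v|) = -16/sqrt(256) = -1
theta = acos(-1) = 180 degrees

180 degrees


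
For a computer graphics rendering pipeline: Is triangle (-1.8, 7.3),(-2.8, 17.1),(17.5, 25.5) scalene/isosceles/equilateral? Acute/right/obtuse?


Side lengths squared: AB^2=97.04, BC^2=482.65, CA^2=703.73
Sorted: [97.04, 482.65, 703.73]
By sides: Scalene, By angles: Obtuse

Scalene, Obtuse


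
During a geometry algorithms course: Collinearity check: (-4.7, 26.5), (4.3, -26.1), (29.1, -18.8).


Cross product: (4.3-(-4.7))*((-18.8)-26.5) - ((-26.1)-26.5)*(29.1-(-4.7))
= 1370.18

No, not collinear


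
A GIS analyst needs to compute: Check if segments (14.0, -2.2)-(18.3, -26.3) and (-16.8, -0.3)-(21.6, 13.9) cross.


Cross products: d1=-510.32, d2=-1496.82, d3=-734.11, d4=252.39
d1*d2 < 0 and d3*d4 < 0? no

No, they don't intersect


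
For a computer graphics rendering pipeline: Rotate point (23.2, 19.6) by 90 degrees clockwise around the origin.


90° CW: (x,y) -> (y, -x)
(23.2,19.6) -> (19.6, -23.2)

(19.6, -23.2)


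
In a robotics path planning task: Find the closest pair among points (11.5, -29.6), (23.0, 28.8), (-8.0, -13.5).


d(P0,P1) = 59.5215, d(P0,P2) = 25.2875, d(P1,P2) = 52.4432
Closest: P0 and P2

Closest pair: (11.5, -29.6) and (-8.0, -13.5), distance = 25.2875


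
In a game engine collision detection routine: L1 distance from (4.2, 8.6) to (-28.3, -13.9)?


|4.2-(-28.3)| + |8.6-(-13.9)| = 32.5 + 22.5 = 55

55


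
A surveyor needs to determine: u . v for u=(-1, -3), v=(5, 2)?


u . v = u_x*v_x + u_y*v_y = (-1)*5 + (-3)*2
= (-5) + (-6) = -11

-11


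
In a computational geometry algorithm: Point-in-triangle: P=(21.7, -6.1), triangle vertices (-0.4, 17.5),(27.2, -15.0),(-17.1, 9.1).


Cross products: AB x AP = 66.89, BC x BP = -261.72, CA x CP = -579.76
All same sign? no

No, outside


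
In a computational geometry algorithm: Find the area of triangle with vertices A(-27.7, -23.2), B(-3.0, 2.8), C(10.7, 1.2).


Area = |x_A(y_B-y_C) + x_B(y_C-y_A) + x_C(y_A-y_B)|/2
= |(-44.32) + (-73.2) + (-278.2)|/2
= 395.72/2 = 197.86

197.86


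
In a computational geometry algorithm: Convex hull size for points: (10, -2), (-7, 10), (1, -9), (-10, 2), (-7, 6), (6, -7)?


Convex hull vertices (CCW): (-10, 2), (1, -9), (6, -7), (10, -2), (-7, 10)
Count = 5

5


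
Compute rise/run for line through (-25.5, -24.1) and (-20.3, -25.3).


slope = (y2-y1)/(x2-x1) = ((-25.3)-(-24.1))/((-20.3)-(-25.5)) = (-1.2)/5.2 = -0.2308

-0.2308


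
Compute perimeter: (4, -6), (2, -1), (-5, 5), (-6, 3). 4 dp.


Sides: (4, -6)->(2, -1): sqrt(29) = 5.385165, (2, -1)->(-5, 5): sqrt(85) = 9.219544, (-5, 5)->(-6, 3): sqrt(5) = 2.236068, (-6, 3)->(4, -6): sqrt(181) = 13.453624
Sum = 30.294401
Perimeter = 30.2944

30.2944


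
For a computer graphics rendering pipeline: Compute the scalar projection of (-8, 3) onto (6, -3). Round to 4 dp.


u.v = -57, |v| = sqrt(45) = 6.7082
Scalar projection = u.v / |v| = -57 / sqrt(45) = -8.4971

-8.4971


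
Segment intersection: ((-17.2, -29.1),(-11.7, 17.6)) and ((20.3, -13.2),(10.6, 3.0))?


Cross products: d1=761.73, d2=219.64, d3=-1663.8, d4=-1121.71
d1*d2 < 0 and d3*d4 < 0? no

No, they don't intersect


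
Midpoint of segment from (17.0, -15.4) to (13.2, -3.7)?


M = ((17+13.2)/2, ((-15.4)+(-3.7))/2)
= (15.1, -9.55)

(15.1, -9.55)


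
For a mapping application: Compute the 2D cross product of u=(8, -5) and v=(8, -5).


u x v = u_x*v_y - u_y*v_x = 8*(-5) - (-5)*8
= (-40) - (-40) = 0

0


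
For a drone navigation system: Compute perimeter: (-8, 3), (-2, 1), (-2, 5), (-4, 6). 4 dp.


Sides: (-8, 3)->(-2, 1): sqrt(40) = 6.324555, (-2, 1)->(-2, 5): sqrt(16) = 4, (-2, 5)->(-4, 6): sqrt(5) = 2.236068, (-4, 6)->(-8, 3): sqrt(25) = 5
Sum = 17.560623
Perimeter = 17.5606

17.5606


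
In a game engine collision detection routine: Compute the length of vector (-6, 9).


|u| = sqrt((-6)^2 + 9^2) = sqrt(117) = 10.8167

10.8167


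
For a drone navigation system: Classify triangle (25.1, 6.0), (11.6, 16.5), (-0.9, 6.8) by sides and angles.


Side lengths squared: AB^2=292.5, BC^2=250.34, CA^2=676.64
Sorted: [250.34, 292.5, 676.64]
By sides: Scalene, By angles: Obtuse

Scalene, Obtuse


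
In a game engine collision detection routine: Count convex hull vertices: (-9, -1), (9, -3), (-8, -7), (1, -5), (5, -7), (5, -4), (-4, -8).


Convex hull vertices (CCW): (-9, -1), (-8, -7), (-4, -8), (5, -7), (9, -3)
Count = 5

5


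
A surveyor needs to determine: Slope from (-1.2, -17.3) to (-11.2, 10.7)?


slope = (y2-y1)/(x2-x1) = (10.7-(-17.3))/((-11.2)-(-1.2)) = 28/(-10) = -2.8

-2.8


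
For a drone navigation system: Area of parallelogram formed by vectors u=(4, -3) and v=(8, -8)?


|u x v| = |4*(-8) - (-3)*8|
= |(-32) - (-24)| = 8

8


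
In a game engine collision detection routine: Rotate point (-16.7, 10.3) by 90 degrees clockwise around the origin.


90° CW: (x,y) -> (y, -x)
(-16.7,10.3) -> (10.3, 16.7)

(10.3, 16.7)


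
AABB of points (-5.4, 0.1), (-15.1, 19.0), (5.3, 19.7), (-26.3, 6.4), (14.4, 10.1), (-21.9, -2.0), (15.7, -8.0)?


x range: [-26.3, 15.7]
y range: [-8, 19.7]
Bounding box: (-26.3,-8) to (15.7,19.7)

(-26.3,-8) to (15.7,19.7)


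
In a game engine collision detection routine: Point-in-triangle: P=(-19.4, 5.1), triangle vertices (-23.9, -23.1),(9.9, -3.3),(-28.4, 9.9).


Cross products: AB x AP = 864.06, BC x BP = 65.04, CA x CP = 275.4
All same sign? yes

Yes, inside


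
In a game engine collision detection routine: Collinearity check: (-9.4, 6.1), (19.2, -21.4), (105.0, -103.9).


Cross product: (19.2-(-9.4))*((-103.9)-6.1) - ((-21.4)-6.1)*(105-(-9.4))
= 0

Yes, collinear


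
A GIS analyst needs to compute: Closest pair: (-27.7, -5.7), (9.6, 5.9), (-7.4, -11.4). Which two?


d(P0,P1) = 39.0621, d(P0,P2) = 21.0851, d(P1,P2) = 24.2547
Closest: P0 and P2

Closest pair: (-27.7, -5.7) and (-7.4, -11.4), distance = 21.0851


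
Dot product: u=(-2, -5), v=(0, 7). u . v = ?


u . v = u_x*v_x + u_y*v_y = (-2)*0 + (-5)*7
= 0 + (-35) = -35

-35


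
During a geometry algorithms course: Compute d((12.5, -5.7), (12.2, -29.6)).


dx=-0.3, dy=-23.9
d^2 = (-0.3)^2 + (-23.9)^2 = 571.3
d = sqrt(571.3) = 23.9019

23.9019


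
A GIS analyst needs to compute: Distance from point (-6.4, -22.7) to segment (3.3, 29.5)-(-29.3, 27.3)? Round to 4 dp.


Project P onto AB: t = 0.4038 (clamped to [0,1])
Closest point on segment: (-9.8628, 28.6117)
Distance: 51.4284

51.4284


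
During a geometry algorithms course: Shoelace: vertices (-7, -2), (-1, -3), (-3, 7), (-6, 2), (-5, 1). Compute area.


Shoelace sum: ((-7)*(-3) - (-1)*(-2)) + ((-1)*7 - (-3)*(-3)) + ((-3)*2 - (-6)*7) + ((-6)*1 - (-5)*2) + ((-5)*(-2) - (-7)*1)
= 60
Area = |60|/2 = 30

30


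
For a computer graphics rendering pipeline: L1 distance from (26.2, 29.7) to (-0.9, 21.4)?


|26.2-(-0.9)| + |29.7-21.4| = 27.1 + 8.3 = 35.4

35.4


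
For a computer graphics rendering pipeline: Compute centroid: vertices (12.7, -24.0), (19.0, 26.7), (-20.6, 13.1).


Centroid = ((x_A+x_B+x_C)/3, (y_A+y_B+y_C)/3)
= ((12.7+19+(-20.6))/3, ((-24)+26.7+13.1)/3)
= (3.7, 5.2667)

(3.7, 5.2667)


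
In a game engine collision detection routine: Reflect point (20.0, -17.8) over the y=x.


Reflection over y=x: (x,y) -> (y,x)
(20, -17.8) -> (-17.8, 20)

(-17.8, 20)


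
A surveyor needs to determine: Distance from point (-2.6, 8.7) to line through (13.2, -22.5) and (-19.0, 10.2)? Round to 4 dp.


|cross product| = 487.98
|line direction| = sqrt(2106.13) = 45.8926
Distance = 487.98/sqrt(2106.13) = 10.6331

10.6331


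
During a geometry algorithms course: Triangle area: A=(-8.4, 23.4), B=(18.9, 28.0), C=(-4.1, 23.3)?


Area = |x_A(y_B-y_C) + x_B(y_C-y_A) + x_C(y_A-y_B)|/2
= |(-39.48) + (-1.89) + 18.86|/2
= 22.51/2 = 11.255

11.255


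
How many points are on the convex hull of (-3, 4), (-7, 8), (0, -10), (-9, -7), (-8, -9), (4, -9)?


Convex hull vertices (CCW): (-9, -7), (-8, -9), (0, -10), (4, -9), (-3, 4), (-7, 8)
Count = 6

6


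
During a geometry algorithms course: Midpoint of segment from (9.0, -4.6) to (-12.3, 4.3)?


M = ((9+(-12.3))/2, ((-4.6)+4.3)/2)
= (-1.65, -0.15)

(-1.65, -0.15)


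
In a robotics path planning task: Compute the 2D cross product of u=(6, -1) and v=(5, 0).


u x v = u_x*v_y - u_y*v_x = 6*0 - (-1)*5
= 0 - (-5) = 5

5


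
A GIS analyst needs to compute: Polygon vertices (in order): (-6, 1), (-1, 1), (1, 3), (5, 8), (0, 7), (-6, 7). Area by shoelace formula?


Shoelace sum: ((-6)*1 - (-1)*1) + ((-1)*3 - 1*1) + (1*8 - 5*3) + (5*7 - 0*8) + (0*7 - (-6)*7) + ((-6)*1 - (-6)*7)
= 97
Area = |97|/2 = 48.5

48.5


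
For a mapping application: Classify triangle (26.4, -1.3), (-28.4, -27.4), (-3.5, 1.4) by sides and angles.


Side lengths squared: AB^2=3684.25, BC^2=1449.45, CA^2=901.3
Sorted: [901.3, 1449.45, 3684.25]
By sides: Scalene, By angles: Obtuse

Scalene, Obtuse


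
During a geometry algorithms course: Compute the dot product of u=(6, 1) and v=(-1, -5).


u . v = u_x*v_x + u_y*v_y = 6*(-1) + 1*(-5)
= (-6) + (-5) = -11

-11


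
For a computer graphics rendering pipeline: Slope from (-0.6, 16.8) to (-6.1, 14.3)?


slope = (y2-y1)/(x2-x1) = (14.3-16.8)/((-6.1)-(-0.6)) = (-2.5)/(-5.5) = 0.4545

0.4545


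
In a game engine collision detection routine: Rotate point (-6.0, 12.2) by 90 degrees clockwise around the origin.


90° CW: (x,y) -> (y, -x)
(-6,12.2) -> (12.2, 6)

(12.2, 6)


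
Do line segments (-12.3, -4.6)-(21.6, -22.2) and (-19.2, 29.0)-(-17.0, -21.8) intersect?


Cross products: d1=276.6, d2=1960, d3=1017.6, d4=-665.8
d1*d2 < 0 and d3*d4 < 0? no

No, they don't intersect


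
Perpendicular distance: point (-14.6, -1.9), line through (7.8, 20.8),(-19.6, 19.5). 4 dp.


|cross product| = 592.86
|line direction| = sqrt(752.45) = 27.4308
Distance = 592.86/sqrt(752.45) = 21.6129

21.6129


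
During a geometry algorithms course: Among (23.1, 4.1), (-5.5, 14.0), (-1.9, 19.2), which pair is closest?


d(P0,P1) = 30.265, d(P0,P2) = 29.2063, d(P1,P2) = 6.3246
Closest: P1 and P2

Closest pair: (-5.5, 14.0) and (-1.9, 19.2), distance = 6.3246


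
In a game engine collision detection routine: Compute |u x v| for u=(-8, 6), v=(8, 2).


|u x v| = |(-8)*2 - 6*8|
= |(-16) - 48| = 64

64


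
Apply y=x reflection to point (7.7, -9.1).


Reflection over y=x: (x,y) -> (y,x)
(7.7, -9.1) -> (-9.1, 7.7)

(-9.1, 7.7)


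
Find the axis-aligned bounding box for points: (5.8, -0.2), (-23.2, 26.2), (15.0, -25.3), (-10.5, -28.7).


x range: [-23.2, 15]
y range: [-28.7, 26.2]
Bounding box: (-23.2,-28.7) to (15,26.2)

(-23.2,-28.7) to (15,26.2)


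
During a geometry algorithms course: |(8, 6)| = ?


|u| = sqrt(8^2 + 6^2) = sqrt(100) = 10

10


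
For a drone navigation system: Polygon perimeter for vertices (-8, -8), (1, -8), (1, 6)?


Sides: (-8, -8)->(1, -8): sqrt(81) = 9, (1, -8)->(1, 6): sqrt(196) = 14, (1, 6)->(-8, -8): sqrt(277) = 16.643317
Sum = 39.643317
Perimeter = 39.6433

39.6433


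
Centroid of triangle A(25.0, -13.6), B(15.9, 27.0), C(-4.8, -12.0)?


Centroid = ((x_A+x_B+x_C)/3, (y_A+y_B+y_C)/3)
= ((25+15.9+(-4.8))/3, ((-13.6)+27+(-12))/3)
= (12.0333, 0.4667)

(12.0333, 0.4667)


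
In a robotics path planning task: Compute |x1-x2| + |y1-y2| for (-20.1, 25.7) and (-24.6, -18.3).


|(-20.1)-(-24.6)| + |25.7-(-18.3)| = 4.5 + 44 = 48.5

48.5


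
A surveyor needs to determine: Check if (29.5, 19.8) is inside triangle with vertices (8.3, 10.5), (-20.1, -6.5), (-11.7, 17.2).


Cross products: AB x AP = 96.28, BC x BP = -954.6, CA x CP = 328.04
All same sign? no

No, outside


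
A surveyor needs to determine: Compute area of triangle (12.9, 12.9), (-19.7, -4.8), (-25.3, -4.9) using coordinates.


Area = |x_A(y_B-y_C) + x_B(y_C-y_A) + x_C(y_A-y_B)|/2
= |1.29 + 350.66 + (-447.81)|/2
= 95.86/2 = 47.93

47.93


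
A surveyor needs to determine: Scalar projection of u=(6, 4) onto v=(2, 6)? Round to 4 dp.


u.v = 36, |v| = sqrt(40) = 6.3246
Scalar projection = u.v / |v| = 36 / sqrt(40) = 5.6921

5.6921


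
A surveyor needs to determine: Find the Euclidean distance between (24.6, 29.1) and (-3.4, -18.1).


dx=-28, dy=-47.2
d^2 = (-28)^2 + (-47.2)^2 = 3011.84
d = sqrt(3011.84) = 54.8802

54.8802


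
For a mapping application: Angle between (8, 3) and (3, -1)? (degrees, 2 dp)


u.v = 21, |u| = sqrt(73) = 8.544, |v| = sqrt(10) = 3.1623
cos(theta) = u.v/(|u||v|) = 21/sqrt(730) = 0.777245
theta = acos(0.777245) = 38.99 degrees

38.99 degrees


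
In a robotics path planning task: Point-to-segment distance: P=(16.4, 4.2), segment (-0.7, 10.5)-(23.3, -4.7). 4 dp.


Project P onto AB: t = 0.6272 (clamped to [0,1])
Closest point on segment: (14.3523, 0.9669)
Distance: 3.827

3.827


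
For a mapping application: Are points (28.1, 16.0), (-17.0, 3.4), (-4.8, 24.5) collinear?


Cross product: ((-17)-28.1)*(24.5-16) - (3.4-16)*((-4.8)-28.1)
= -797.89

No, not collinear


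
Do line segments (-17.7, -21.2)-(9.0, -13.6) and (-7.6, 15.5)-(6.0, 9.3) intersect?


Cross products: d1=-561.74, d2=-292.84, d3=903.13, d4=634.23
d1*d2 < 0 and d3*d4 < 0? no

No, they don't intersect


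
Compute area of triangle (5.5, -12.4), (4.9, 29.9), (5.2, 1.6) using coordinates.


Area = |x_A(y_B-y_C) + x_B(y_C-y_A) + x_C(y_A-y_B)|/2
= |155.65 + 68.6 + (-219.96)|/2
= 4.29/2 = 2.145

2.145


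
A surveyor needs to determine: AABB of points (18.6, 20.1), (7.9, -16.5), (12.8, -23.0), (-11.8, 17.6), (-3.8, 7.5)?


x range: [-11.8, 18.6]
y range: [-23, 20.1]
Bounding box: (-11.8,-23) to (18.6,20.1)

(-11.8,-23) to (18.6,20.1)


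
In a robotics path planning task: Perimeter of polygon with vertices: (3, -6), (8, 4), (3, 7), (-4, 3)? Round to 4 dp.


Sides: (3, -6)->(8, 4): sqrt(125) = 11.18034, (8, 4)->(3, 7): sqrt(34) = 5.830952, (3, 7)->(-4, 3): sqrt(65) = 8.062258, (-4, 3)->(3, -6): sqrt(130) = 11.401754
Sum = 36.475304
Perimeter = 36.4753

36.4753


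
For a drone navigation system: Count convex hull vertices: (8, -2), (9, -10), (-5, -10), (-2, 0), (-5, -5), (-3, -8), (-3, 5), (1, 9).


Convex hull vertices (CCW): (-5, -10), (9, -10), (8, -2), (1, 9), (-3, 5), (-5, -5)
Count = 6

6


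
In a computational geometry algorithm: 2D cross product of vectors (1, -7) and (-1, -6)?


u x v = u_x*v_y - u_y*v_x = 1*(-6) - (-7)*(-1)
= (-6) - 7 = -13

-13


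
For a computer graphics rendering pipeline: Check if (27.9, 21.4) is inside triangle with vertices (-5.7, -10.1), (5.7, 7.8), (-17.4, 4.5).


Cross products: AB x AP = -242.34, BC x BP = -240.9, CA x CP = 859.11
All same sign? no

No, outside


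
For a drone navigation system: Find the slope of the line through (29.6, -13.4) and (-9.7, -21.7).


slope = (y2-y1)/(x2-x1) = ((-21.7)-(-13.4))/((-9.7)-29.6) = (-8.3)/(-39.3) = 0.2112

0.2112


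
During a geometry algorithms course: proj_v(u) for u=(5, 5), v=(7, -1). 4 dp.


u.v = 30, |v| = sqrt(50) = 7.0711
Scalar projection = u.v / |v| = 30 / sqrt(50) = 4.2426

4.2426


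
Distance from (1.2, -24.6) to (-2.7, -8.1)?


dx=-3.9, dy=16.5
d^2 = (-3.9)^2 + 16.5^2 = 287.46
d = sqrt(287.46) = 16.9546

16.9546


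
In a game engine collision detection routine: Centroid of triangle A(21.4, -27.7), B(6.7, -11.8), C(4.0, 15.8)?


Centroid = ((x_A+x_B+x_C)/3, (y_A+y_B+y_C)/3)
= ((21.4+6.7+4)/3, ((-27.7)+(-11.8)+15.8)/3)
= (10.7, -7.9)

(10.7, -7.9)


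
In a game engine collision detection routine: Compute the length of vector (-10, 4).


|u| = sqrt((-10)^2 + 4^2) = sqrt(116) = 10.7703

10.7703


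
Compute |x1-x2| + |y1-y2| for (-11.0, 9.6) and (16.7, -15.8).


|(-11)-16.7| + |9.6-(-15.8)| = 27.7 + 25.4 = 53.1

53.1


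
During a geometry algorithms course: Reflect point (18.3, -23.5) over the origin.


Reflection over origin: (x,y) -> (-x,-y)
(18.3, -23.5) -> (-18.3, 23.5)

(-18.3, 23.5)


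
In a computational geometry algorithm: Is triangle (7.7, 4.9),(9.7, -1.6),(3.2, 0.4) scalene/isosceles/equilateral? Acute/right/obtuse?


Side lengths squared: AB^2=46.25, BC^2=46.25, CA^2=40.5
Sorted: [40.5, 46.25, 46.25]
By sides: Isosceles, By angles: Acute

Isosceles, Acute


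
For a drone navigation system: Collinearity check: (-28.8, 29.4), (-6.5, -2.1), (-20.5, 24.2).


Cross product: ((-6.5)-(-28.8))*(24.2-29.4) - ((-2.1)-29.4)*((-20.5)-(-28.8))
= 145.49

No, not collinear


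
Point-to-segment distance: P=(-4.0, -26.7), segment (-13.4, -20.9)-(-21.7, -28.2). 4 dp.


Project P onto AB: t = 0 (clamped to [0,1])
Closest point on segment: (-13.4, -20.9)
Distance: 11.0454

11.0454


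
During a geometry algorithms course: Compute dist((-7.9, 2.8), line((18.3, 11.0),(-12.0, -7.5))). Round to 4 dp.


|cross product| = 236.24
|line direction| = sqrt(1260.34) = 35.5013
Distance = 236.24/sqrt(1260.34) = 6.6544

6.6544


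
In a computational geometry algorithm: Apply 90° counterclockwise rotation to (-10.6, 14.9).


90° CCW: (x,y) -> (-y, x)
(-10.6,14.9) -> (-14.9, -10.6)

(-14.9, -10.6)


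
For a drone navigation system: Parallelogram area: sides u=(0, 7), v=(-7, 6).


|u x v| = |0*6 - 7*(-7)|
= |0 - (-49)| = 49

49


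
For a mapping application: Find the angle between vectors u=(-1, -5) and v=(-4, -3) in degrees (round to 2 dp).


u.v = 19, |u| = sqrt(26) = 5.099, |v| = sqrt(25) = 5
cos(theta) = u.v/(|u||v|) = 19/sqrt(650) = 0.745241
theta = acos(0.745241) = 41.82 degrees

41.82 degrees


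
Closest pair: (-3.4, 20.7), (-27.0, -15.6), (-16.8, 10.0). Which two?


d(P0,P1) = 43.2972, d(P0,P2) = 17.1479, d(P1,P2) = 27.5572
Closest: P0 and P2

Closest pair: (-3.4, 20.7) and (-16.8, 10.0), distance = 17.1479


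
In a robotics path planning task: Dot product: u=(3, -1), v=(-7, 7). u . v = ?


u . v = u_x*v_x + u_y*v_y = 3*(-7) + (-1)*7
= (-21) + (-7) = -28

-28


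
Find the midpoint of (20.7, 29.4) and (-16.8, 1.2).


M = ((20.7+(-16.8))/2, (29.4+1.2)/2)
= (1.95, 15.3)

(1.95, 15.3)


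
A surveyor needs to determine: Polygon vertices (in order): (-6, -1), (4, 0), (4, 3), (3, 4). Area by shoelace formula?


Shoelace sum: ((-6)*0 - 4*(-1)) + (4*3 - 4*0) + (4*4 - 3*3) + (3*(-1) - (-6)*4)
= 44
Area = |44|/2 = 22

22


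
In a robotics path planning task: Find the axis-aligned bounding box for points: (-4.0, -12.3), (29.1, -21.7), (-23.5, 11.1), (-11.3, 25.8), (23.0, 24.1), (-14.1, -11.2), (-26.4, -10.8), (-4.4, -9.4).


x range: [-26.4, 29.1]
y range: [-21.7, 25.8]
Bounding box: (-26.4,-21.7) to (29.1,25.8)

(-26.4,-21.7) to (29.1,25.8)


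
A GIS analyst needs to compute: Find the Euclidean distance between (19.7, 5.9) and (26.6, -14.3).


dx=6.9, dy=-20.2
d^2 = 6.9^2 + (-20.2)^2 = 455.65
d = sqrt(455.65) = 21.346

21.346


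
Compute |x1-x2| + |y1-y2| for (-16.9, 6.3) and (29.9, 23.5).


|(-16.9)-29.9| + |6.3-23.5| = 46.8 + 17.2 = 64

64


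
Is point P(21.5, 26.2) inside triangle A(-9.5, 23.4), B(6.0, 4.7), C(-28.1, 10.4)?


Cross products: AB x AP = 623.1, BC x BP = -821.5, CA x CP = -350.92
All same sign? no

No, outside


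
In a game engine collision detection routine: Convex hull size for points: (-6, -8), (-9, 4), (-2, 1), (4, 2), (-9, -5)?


Convex hull vertices (CCW): (-9, -5), (-6, -8), (4, 2), (-9, 4)
Count = 4

4


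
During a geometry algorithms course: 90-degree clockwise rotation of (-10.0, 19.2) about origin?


90° CW: (x,y) -> (y, -x)
(-10,19.2) -> (19.2, 10)

(19.2, 10)


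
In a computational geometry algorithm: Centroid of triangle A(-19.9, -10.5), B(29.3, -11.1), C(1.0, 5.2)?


Centroid = ((x_A+x_B+x_C)/3, (y_A+y_B+y_C)/3)
= (((-19.9)+29.3+1)/3, ((-10.5)+(-11.1)+5.2)/3)
= (3.4667, -5.4667)

(3.4667, -5.4667)


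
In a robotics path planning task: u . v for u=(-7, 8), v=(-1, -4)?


u . v = u_x*v_x + u_y*v_y = (-7)*(-1) + 8*(-4)
= 7 + (-32) = -25

-25


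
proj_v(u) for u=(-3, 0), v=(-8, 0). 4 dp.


u.v = 24, |v| = sqrt(64) = 8
Scalar projection = u.v / |v| = 24 / sqrt(64) = 3

3


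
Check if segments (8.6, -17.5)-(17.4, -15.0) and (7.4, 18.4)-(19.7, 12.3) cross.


Cross products: d1=-434.25, d2=-349.82, d3=318.92, d4=234.49
d1*d2 < 0 and d3*d4 < 0? no

No, they don't intersect


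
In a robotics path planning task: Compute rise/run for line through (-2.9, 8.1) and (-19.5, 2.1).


slope = (y2-y1)/(x2-x1) = (2.1-8.1)/((-19.5)-(-2.9)) = (-6)/(-16.6) = 0.3614

0.3614


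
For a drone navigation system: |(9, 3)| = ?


|u| = sqrt(9^2 + 3^2) = sqrt(90) = 9.4868

9.4868


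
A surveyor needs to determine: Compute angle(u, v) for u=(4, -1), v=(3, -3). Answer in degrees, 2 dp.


u.v = 15, |u| = sqrt(17) = 4.1231, |v| = sqrt(18) = 4.2426
cos(theta) = u.v/(|u||v|) = 15/sqrt(306) = 0.857493
theta = acos(0.857493) = 30.96 degrees

30.96 degrees


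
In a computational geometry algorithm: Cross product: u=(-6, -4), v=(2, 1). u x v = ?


u x v = u_x*v_y - u_y*v_x = (-6)*1 - (-4)*2
= (-6) - (-8) = 2

2


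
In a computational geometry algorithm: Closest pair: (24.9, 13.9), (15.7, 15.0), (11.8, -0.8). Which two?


d(P0,P1) = 9.2655, d(P0,P2) = 19.6901, d(P1,P2) = 16.2742
Closest: P0 and P1

Closest pair: (24.9, 13.9) and (15.7, 15.0), distance = 9.2655


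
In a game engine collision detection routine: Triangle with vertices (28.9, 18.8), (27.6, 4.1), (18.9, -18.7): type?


Side lengths squared: AB^2=217.78, BC^2=595.53, CA^2=1506.25
Sorted: [217.78, 595.53, 1506.25]
By sides: Scalene, By angles: Obtuse

Scalene, Obtuse


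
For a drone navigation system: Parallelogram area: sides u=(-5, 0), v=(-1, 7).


|u x v| = |(-5)*7 - 0*(-1)|
= |(-35) - 0| = 35

35


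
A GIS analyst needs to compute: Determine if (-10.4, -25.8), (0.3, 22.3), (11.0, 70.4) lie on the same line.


Cross product: (0.3-(-10.4))*(70.4-(-25.8)) - (22.3-(-25.8))*(11-(-10.4))
= 0

Yes, collinear


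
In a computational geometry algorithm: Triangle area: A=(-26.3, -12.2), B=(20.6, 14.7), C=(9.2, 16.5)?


Area = |x_A(y_B-y_C) + x_B(y_C-y_A) + x_C(y_A-y_B)|/2
= |47.34 + 591.22 + (-247.48)|/2
= 391.08/2 = 195.54

195.54


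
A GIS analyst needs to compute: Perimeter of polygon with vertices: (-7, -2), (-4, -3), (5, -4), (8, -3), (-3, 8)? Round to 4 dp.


Sides: (-7, -2)->(-4, -3): sqrt(10) = 3.162278, (-4, -3)->(5, -4): sqrt(82) = 9.055385, (5, -4)->(8, -3): sqrt(10) = 3.162278, (8, -3)->(-3, 8): sqrt(242) = 15.556349, (-3, 8)->(-7, -2): sqrt(116) = 10.77033
Sum = 41.70662
Perimeter = 41.7066

41.7066


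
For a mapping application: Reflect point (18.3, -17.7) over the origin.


Reflection over origin: (x,y) -> (-x,-y)
(18.3, -17.7) -> (-18.3, 17.7)

(-18.3, 17.7)


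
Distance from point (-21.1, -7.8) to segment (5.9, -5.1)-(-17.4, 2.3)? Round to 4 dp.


Project P onto AB: t = 1 (clamped to [0,1])
Closest point on segment: (-17.4, 2.3)
Distance: 10.7564

10.7564


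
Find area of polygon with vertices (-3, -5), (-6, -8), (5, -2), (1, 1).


Shoelace sum: ((-3)*(-8) - (-6)*(-5)) + ((-6)*(-2) - 5*(-8)) + (5*1 - 1*(-2)) + (1*(-5) - (-3)*1)
= 51
Area = |51|/2 = 25.5

25.5


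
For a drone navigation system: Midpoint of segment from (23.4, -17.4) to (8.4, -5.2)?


M = ((23.4+8.4)/2, ((-17.4)+(-5.2))/2)
= (15.9, -11.3)

(15.9, -11.3)


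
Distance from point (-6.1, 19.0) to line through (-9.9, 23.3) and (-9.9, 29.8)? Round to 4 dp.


|cross product| = 24.7
|line direction| = sqrt(42.25) = 6.5
Distance = 24.7/sqrt(42.25) = 3.8

3.8


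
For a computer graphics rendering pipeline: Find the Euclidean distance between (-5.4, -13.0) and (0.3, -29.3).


dx=5.7, dy=-16.3
d^2 = 5.7^2 + (-16.3)^2 = 298.18
d = sqrt(298.18) = 17.2679

17.2679


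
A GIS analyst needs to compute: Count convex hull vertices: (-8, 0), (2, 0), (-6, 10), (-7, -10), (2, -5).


Convex hull vertices (CCW): (-8, 0), (-7, -10), (2, -5), (2, 0), (-6, 10)
Count = 5

5


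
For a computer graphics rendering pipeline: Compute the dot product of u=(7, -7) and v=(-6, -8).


u . v = u_x*v_x + u_y*v_y = 7*(-6) + (-7)*(-8)
= (-42) + 56 = 14

14


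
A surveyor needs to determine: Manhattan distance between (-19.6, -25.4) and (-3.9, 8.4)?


|(-19.6)-(-3.9)| + |(-25.4)-8.4| = 15.7 + 33.8 = 49.5

49.5


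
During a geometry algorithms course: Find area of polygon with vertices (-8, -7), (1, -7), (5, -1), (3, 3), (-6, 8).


Shoelace sum: ((-8)*(-7) - 1*(-7)) + (1*(-1) - 5*(-7)) + (5*3 - 3*(-1)) + (3*8 - (-6)*3) + ((-6)*(-7) - (-8)*8)
= 263
Area = |263|/2 = 131.5

131.5


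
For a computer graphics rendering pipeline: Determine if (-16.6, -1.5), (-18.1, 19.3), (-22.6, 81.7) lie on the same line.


Cross product: ((-18.1)-(-16.6))*(81.7-(-1.5)) - (19.3-(-1.5))*((-22.6)-(-16.6))
= 0

Yes, collinear


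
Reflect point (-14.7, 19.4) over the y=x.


Reflection over y=x: (x,y) -> (y,x)
(-14.7, 19.4) -> (19.4, -14.7)

(19.4, -14.7)


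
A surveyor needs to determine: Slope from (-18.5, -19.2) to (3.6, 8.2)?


slope = (y2-y1)/(x2-x1) = (8.2-(-19.2))/(3.6-(-18.5)) = 27.4/22.1 = 1.2398

1.2398


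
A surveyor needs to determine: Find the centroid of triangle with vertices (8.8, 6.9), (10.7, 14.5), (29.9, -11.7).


Centroid = ((x_A+x_B+x_C)/3, (y_A+y_B+y_C)/3)
= ((8.8+10.7+29.9)/3, (6.9+14.5+(-11.7))/3)
= (16.4667, 3.2333)

(16.4667, 3.2333)


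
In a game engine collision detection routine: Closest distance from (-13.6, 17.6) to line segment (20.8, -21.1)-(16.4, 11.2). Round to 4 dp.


Project P onto AB: t = 1 (clamped to [0,1])
Closest point on segment: (16.4, 11.2)
Distance: 30.6751

30.6751


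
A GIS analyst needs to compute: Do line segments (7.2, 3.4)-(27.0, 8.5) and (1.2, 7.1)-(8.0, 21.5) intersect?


Cross products: d1=-111.56, d2=-362, d3=103.86, d4=354.3
d1*d2 < 0 and d3*d4 < 0? no

No, they don't intersect


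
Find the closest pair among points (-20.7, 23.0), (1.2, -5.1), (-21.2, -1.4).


d(P0,P1) = 35.6261, d(P0,P2) = 24.4051, d(P1,P2) = 22.7035
Closest: P1 and P2

Closest pair: (1.2, -5.1) and (-21.2, -1.4), distance = 22.7035


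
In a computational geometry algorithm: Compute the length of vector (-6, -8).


|u| = sqrt((-6)^2 + (-8)^2) = sqrt(100) = 10

10


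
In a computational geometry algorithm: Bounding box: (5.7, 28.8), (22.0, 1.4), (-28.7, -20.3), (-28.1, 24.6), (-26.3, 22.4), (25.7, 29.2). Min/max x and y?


x range: [-28.7, 25.7]
y range: [-20.3, 29.2]
Bounding box: (-28.7,-20.3) to (25.7,29.2)

(-28.7,-20.3) to (25.7,29.2)


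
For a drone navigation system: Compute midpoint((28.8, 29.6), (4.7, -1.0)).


M = ((28.8+4.7)/2, (29.6+(-1))/2)
= (16.75, 14.3)

(16.75, 14.3)


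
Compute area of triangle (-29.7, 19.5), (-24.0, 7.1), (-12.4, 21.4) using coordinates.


Area = |x_A(y_B-y_C) + x_B(y_C-y_A) + x_C(y_A-y_B)|/2
= |424.71 + (-45.6) + (-153.76)|/2
= 225.35/2 = 112.675

112.675
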